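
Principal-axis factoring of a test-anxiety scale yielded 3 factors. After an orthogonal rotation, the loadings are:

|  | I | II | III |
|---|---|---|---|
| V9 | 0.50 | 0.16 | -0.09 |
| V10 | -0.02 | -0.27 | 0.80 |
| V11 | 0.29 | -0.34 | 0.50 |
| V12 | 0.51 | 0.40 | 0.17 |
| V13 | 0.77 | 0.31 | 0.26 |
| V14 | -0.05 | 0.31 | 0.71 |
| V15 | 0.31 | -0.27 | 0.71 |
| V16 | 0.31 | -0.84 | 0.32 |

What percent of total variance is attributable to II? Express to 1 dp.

SS loadings for II = 0.16² + (-0.27)² + (-0.34)² + 0.40² + 0.31² + 0.31² + (-0.27)² + (-0.84)² = 1.3448
With 8 standardized items, total variance = 8. Proportion = 1.3448/8 = 0.1681 → 16.81%.

16.8%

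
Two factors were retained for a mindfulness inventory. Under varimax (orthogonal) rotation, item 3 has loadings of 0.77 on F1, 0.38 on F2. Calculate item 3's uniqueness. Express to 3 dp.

0.263

h² = 0.77² + 0.38² = 0.5929 + 0.1444 = 0.7373
Uniqueness u² = 1 − h² = 1 − 0.7373 = 0.2627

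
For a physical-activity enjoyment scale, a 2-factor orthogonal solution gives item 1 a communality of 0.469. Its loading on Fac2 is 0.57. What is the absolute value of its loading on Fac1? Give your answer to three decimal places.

0.380

Under orthogonal rotation h² = Σλ², so λ_Fac1² = h² − (0.3249) = 0.469 − 0.3249 = 0.1441.
|λ| = √0.1441 = 0.3796.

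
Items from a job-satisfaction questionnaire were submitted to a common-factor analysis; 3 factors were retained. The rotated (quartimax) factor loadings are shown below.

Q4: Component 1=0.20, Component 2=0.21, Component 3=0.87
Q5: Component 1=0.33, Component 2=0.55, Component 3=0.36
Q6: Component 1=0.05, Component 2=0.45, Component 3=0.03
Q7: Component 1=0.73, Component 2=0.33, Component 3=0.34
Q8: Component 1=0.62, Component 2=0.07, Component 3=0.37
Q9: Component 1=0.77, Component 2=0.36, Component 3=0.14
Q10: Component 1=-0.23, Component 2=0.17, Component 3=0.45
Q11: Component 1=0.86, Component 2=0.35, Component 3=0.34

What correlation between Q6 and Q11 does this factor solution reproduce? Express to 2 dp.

0.21

r̂ = Σ λ_i·λ_j across factors = (0.05)(0.86) + (0.45)(0.35) + (0.03)(0.34)
  = +0.0430 +0.1575 +0.0102 = 0.2107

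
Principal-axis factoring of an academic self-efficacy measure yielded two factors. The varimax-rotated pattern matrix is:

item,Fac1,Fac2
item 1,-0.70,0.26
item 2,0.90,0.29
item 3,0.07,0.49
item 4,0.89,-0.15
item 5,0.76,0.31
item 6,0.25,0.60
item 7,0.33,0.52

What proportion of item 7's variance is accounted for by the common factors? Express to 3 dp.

h² = 0.33² + 0.52² = 0.1089 + 0.2704 = 0.3793

0.379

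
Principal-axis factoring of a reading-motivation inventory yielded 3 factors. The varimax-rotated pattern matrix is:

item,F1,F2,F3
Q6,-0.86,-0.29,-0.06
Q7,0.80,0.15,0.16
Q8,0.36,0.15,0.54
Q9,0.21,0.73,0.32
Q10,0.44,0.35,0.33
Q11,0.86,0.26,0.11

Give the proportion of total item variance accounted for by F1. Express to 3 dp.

0.414

SS loadings for F1 = (-0.86)² + 0.80² + 0.36² + 0.21² + 0.44² + 0.86² = 2.4865
Proportion of variance = 2.4865 / 6 = 0.4144.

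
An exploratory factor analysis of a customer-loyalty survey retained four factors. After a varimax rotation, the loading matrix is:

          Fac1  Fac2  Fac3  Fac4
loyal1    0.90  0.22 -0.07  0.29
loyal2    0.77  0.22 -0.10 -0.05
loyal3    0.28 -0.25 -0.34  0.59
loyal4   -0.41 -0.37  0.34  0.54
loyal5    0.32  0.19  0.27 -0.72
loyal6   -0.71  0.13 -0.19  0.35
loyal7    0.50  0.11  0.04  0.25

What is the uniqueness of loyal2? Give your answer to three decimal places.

h² = 0.77² + 0.22² + (-0.10)² + (-0.05)² = 0.5929 + 0.0484 + 0.0100 + 0.0025 = 0.6538
Uniqueness u² = 1 − h² = 1 − 0.6538 = 0.3462

0.346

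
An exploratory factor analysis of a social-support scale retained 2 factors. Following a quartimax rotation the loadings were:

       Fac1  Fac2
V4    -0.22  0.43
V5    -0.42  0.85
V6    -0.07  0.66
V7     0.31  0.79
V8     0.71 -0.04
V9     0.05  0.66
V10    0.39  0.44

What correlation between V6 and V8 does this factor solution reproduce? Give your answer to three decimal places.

r̂ = Σ λ_i·λ_j across factors = (-0.07)(0.71) + (0.66)(-0.04)
  = -0.0497 -0.0264 = -0.0761

-0.076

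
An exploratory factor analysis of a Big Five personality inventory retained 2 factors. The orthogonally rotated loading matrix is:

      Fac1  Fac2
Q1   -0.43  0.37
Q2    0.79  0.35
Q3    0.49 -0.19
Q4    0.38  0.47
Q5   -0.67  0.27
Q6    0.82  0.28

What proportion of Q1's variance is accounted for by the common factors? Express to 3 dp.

0.322

h² = (-0.43)² + 0.37² = 0.1849 + 0.1369 = 0.3218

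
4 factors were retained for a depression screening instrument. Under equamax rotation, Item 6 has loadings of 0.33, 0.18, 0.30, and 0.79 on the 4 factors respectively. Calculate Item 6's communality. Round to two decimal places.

0.86

h² = 0.33² + 0.18² + 0.30² + 0.79² = 0.1089 + 0.0324 + 0.0900 + 0.6241 = 0.8554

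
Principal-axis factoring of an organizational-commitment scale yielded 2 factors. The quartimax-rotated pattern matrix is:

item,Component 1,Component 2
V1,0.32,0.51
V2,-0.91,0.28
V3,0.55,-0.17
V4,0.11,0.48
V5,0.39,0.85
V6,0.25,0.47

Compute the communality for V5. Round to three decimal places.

h² = 0.39² + 0.85² = 0.1521 + 0.7225 = 0.8746

0.875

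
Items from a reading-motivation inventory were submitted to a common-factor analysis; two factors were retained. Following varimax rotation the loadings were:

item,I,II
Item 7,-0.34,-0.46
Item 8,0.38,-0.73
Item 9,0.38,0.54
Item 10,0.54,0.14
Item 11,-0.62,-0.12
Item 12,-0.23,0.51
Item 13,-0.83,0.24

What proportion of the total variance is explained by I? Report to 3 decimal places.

0.260

SS loadings for I = (-0.34)² + 0.38² + 0.38² + 0.54² + (-0.62)² + (-0.23)² + (-0.83)² = 1.8222
Proportion of variance = 1.8222 / 7 = 0.2603.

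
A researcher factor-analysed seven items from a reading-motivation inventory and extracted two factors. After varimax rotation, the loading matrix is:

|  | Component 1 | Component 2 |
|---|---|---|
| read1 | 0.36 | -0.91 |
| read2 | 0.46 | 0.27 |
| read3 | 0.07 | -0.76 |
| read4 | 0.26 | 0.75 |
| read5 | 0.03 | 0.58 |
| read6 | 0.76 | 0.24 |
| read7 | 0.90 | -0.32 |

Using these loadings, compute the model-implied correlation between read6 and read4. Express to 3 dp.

r̂ = Σ λ_i·λ_j across factors = (0.76)(0.26) + (0.24)(0.75)
  = +0.1976 +0.1800 = 0.3776

0.378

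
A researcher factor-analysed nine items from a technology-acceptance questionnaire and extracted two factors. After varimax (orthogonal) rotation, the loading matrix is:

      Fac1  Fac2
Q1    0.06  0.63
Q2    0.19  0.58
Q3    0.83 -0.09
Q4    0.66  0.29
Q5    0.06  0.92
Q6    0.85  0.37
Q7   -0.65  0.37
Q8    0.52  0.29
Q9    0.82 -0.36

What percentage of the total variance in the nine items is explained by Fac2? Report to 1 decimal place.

SS loadings for Fac2 = 0.63² + 0.58² + (-0.09)² + 0.29² + 0.92² + 0.37² + 0.37² + 0.29² + (-0.36)² = 2.1594
With 9 standardized items, total variance = 9. Proportion = 2.1594/9 = 0.2399 → 23.99%.

24.0%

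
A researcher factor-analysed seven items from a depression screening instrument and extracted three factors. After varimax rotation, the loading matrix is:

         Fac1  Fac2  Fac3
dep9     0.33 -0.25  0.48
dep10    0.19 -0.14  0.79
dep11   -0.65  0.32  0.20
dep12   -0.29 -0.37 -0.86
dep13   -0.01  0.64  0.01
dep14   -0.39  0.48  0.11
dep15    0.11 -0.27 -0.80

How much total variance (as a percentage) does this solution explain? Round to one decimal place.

59.1%

Communalities: 0.4018, 0.6798, 0.5649, 0.9606, 0.4098, 0.3946, 0.7250; Σh² = 4.1365.
Total variance with 7 standardized items is 7, so the solution explains 4.1365/7 = 0.5909 = 59.09%.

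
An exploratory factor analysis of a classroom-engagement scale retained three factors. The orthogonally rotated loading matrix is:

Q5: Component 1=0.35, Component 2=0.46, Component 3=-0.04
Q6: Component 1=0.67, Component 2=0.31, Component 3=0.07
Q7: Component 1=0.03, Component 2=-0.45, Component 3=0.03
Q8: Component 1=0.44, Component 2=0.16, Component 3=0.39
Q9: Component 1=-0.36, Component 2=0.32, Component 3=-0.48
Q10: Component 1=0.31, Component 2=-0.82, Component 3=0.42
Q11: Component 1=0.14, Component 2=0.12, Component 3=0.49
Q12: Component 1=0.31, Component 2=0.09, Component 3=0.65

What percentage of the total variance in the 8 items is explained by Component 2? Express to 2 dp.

SS loadings for Component 2 = 0.46² + 0.31² + (-0.45)² + 0.16² + 0.32² + (-0.82)² + 0.12² + 0.09² = 1.3331
With 8 standardized items, total variance = 8. Proportion = 1.3331/8 = 0.1666 → 16.66%.

16.66%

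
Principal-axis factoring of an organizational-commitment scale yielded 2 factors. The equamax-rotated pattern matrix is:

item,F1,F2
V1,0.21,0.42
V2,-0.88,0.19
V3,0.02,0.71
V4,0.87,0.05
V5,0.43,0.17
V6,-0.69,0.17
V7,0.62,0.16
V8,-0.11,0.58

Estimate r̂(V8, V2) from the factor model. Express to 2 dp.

r̂ = Σ λ_i·λ_j across factors = (-0.11)(-0.88) + (0.58)(0.19)
  = +0.0968 +0.1102 = 0.2070

0.21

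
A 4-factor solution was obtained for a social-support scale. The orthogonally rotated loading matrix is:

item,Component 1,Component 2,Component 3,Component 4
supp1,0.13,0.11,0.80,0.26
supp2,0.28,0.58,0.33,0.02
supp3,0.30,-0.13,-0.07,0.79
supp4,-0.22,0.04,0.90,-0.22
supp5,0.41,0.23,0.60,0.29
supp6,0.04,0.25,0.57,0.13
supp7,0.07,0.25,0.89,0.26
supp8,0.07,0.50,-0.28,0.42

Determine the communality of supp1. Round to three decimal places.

h² = 0.13² + 0.11² + 0.80² + 0.26² = 0.0169 + 0.0121 + 0.6400 + 0.0676 = 0.7366

0.737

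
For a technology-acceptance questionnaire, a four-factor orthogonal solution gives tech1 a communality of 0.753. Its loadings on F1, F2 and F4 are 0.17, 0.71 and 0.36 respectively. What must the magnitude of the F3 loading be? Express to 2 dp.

0.30

Under orthogonal rotation h² = Σλ², so λ_F3² = h² − (0.6626) = 0.753 − 0.6626 = 0.0904.
|λ| = √0.0904 = 0.3007.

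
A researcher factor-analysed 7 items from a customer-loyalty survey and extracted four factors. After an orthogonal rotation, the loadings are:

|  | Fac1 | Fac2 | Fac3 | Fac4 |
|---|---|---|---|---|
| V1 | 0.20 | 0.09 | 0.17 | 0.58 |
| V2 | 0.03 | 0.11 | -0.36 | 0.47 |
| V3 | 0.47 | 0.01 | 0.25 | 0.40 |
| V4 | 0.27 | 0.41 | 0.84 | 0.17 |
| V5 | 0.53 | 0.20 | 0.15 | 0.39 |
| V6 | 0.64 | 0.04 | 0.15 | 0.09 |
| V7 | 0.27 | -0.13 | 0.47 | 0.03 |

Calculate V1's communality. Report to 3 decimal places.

h² = 0.20² + 0.09² + 0.17² + 0.58² = 0.0400 + 0.0081 + 0.0289 + 0.3364 = 0.4134

0.413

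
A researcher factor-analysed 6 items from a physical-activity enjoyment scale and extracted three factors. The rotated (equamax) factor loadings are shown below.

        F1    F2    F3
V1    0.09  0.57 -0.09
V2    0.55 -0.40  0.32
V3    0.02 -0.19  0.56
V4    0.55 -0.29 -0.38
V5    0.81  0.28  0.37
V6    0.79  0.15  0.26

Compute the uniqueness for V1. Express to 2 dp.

h² = 0.09² + 0.57² + (-0.09)² = 0.0081 + 0.3249 + 0.0081 = 0.3411
Uniqueness u² = 1 − h² = 1 − 0.3411 = 0.6589

0.66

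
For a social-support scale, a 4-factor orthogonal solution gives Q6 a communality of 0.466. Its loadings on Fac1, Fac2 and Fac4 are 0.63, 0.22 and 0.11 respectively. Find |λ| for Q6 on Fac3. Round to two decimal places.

0.09

Under orthogonal rotation h² = Σλ², so λ_Fac3² = h² − (0.4574) = 0.466 − 0.4574 = 0.0086.
|λ| = √0.0086 = 0.0927.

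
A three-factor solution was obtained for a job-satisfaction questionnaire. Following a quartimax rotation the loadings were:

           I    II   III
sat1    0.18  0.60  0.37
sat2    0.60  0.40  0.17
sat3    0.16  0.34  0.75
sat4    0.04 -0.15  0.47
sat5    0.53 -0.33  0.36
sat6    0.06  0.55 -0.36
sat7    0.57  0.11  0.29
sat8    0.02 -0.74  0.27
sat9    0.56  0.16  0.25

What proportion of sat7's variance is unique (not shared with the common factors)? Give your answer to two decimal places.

h² = 0.57² + 0.11² + 0.29² = 0.3249 + 0.0121 + 0.0841 = 0.4211
Uniqueness u² = 1 − h² = 1 − 0.4211 = 0.5789

0.58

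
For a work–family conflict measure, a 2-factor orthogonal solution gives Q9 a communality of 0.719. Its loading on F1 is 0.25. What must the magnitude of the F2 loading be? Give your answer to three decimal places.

0.810

Under orthogonal rotation h² = Σλ², so λ_F2² = h² − (0.0625) = 0.719 − 0.0625 = 0.6565.
|λ| = √0.6565 = 0.8102.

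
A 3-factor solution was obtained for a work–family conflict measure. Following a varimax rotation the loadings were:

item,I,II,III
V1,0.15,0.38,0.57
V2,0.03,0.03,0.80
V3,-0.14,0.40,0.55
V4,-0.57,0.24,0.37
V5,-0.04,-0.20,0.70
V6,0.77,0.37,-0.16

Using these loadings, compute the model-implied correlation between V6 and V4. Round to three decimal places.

-0.409

r̂ = Σ λ_i·λ_j across factors = (0.77)(-0.57) + (0.37)(0.24) + (-0.16)(0.37)
  = -0.4389 +0.0888 -0.0592 = -0.4093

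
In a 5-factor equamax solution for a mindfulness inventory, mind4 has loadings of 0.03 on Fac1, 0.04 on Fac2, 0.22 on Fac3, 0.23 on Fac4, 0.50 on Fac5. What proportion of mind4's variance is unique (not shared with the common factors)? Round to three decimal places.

0.646

h² = 0.03² + 0.04² + 0.22² + 0.23² + 0.50² = 0.0009 + 0.0016 + 0.0484 + 0.0529 + 0.2500 = 0.3538
Uniqueness u² = 1 − h² = 1 − 0.3538 = 0.6462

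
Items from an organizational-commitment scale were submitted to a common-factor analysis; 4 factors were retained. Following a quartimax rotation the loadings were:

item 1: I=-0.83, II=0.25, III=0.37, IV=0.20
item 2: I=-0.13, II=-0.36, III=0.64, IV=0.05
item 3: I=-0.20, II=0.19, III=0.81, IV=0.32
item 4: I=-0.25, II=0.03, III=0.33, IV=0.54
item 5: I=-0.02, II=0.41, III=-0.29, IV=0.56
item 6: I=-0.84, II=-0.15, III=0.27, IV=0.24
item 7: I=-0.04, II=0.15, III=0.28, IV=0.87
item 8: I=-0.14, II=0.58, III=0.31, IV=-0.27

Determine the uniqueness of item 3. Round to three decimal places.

h² = (-0.20)² + 0.19² + 0.81² + 0.32² = 0.0400 + 0.0361 + 0.6561 + 0.1024 = 0.8346
Uniqueness u² = 1 − h² = 1 − 0.8346 = 0.1654

0.165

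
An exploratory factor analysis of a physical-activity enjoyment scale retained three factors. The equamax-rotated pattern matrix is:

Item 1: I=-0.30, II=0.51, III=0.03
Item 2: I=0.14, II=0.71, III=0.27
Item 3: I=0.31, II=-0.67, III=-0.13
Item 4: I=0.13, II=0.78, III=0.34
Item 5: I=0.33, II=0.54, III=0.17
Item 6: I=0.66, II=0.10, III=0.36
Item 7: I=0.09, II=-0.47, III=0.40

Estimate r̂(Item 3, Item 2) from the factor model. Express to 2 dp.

-0.47

r̂ = Σ λ_i·λ_j across factors = (0.31)(0.14) + (-0.67)(0.71) + (-0.13)(0.27)
  = +0.0434 -0.4757 -0.0351 = -0.4674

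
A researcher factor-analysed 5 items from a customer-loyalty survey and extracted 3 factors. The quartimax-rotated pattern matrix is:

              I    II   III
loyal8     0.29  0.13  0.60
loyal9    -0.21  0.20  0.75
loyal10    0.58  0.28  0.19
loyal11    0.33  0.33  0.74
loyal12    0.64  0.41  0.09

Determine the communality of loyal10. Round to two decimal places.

0.45

h² = 0.58² + 0.28² + 0.19² = 0.3364 + 0.0784 + 0.0361 = 0.4509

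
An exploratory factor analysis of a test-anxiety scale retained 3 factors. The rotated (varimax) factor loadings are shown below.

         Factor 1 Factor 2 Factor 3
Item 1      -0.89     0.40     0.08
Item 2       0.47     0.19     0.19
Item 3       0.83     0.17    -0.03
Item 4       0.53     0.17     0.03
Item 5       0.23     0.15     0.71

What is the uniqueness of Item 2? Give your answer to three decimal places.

0.707

h² = 0.47² + 0.19² + 0.19² = 0.2209 + 0.0361 + 0.0361 = 0.2931
Uniqueness u² = 1 − h² = 1 − 0.2931 = 0.7069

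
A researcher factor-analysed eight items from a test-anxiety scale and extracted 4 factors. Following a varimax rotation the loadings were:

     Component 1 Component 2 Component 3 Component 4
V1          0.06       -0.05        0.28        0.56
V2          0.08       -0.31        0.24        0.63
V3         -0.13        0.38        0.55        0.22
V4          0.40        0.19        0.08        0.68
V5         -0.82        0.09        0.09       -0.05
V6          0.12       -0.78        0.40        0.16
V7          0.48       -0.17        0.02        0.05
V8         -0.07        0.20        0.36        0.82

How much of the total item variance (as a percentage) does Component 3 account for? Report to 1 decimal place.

SS loadings for Component 3 = 0.28² + 0.24² + 0.55² + 0.08² + 0.09² + 0.40² + 0.02² + 0.36² = 0.7430
With 8 standardized items, total variance = 8. Proportion = 0.7430/8 = 0.0929 → 9.29%.

9.3%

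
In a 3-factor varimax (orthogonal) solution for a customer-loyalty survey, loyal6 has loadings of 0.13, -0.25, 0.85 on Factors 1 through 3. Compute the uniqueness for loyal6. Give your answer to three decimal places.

0.198

h² = 0.13² + (-0.25)² + 0.85² = 0.0169 + 0.0625 + 0.7225 = 0.8019
Uniqueness u² = 1 − h² = 1 − 0.8019 = 0.1981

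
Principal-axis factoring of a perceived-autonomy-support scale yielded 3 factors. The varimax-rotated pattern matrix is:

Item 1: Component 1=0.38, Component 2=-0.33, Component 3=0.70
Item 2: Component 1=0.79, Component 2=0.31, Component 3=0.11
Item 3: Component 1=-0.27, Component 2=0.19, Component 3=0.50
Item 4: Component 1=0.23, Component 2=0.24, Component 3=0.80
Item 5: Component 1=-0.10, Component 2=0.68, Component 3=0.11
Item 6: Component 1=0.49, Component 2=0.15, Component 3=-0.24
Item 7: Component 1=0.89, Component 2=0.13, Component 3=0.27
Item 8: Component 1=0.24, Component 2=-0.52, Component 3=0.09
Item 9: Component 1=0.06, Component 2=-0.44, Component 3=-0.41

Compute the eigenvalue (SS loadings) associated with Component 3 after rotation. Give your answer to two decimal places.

SS loadings for Component 3 = 0.70² + 0.11² + 0.50² + 0.80² + 0.11² + (-0.24)² + 0.27² + 0.09² + (-0.41)² = 0.4900 + 0.0121 + 0.2500 + 0.6400 + 0.0121 + 0.0576 + 0.0729 + 0.0081 + 0.1681 = 1.7109

1.71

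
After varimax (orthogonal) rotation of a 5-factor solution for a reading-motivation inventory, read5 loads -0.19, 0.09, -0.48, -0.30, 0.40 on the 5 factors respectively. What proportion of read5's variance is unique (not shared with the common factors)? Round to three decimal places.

h² = (-0.19)² + 0.09² + (-0.48)² + (-0.30)² + 0.40² = 0.0361 + 0.0081 + 0.2304 + 0.0900 + 0.1600 = 0.5246
Uniqueness u² = 1 − h² = 1 − 0.5246 = 0.4754

0.475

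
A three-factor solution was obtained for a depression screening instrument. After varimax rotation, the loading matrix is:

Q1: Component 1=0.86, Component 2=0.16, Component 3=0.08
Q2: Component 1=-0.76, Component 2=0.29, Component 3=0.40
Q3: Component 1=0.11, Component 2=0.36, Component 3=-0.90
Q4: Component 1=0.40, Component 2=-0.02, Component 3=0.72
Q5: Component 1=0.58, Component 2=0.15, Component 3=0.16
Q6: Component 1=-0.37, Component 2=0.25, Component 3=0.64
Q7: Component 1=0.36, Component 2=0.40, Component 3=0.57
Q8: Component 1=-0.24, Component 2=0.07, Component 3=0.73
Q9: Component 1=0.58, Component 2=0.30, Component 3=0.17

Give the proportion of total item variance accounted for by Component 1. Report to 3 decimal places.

0.276

SS loadings for Component 1 = 0.86² + (-0.76)² + 0.11² + 0.40² + 0.58² + (-0.37)² + 0.36² + (-0.24)² + 0.58² = 2.4862
Proportion of variance = 2.4862 / 9 = 0.2762.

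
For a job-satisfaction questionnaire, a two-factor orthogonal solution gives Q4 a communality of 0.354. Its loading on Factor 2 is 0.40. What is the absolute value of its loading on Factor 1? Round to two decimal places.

Under orthogonal rotation h² = Σλ², so λ_Factor 1² = h² − (0.1600) = 0.354 − 0.1600 = 0.1940.
|λ| = √0.1940 = 0.4405.

0.44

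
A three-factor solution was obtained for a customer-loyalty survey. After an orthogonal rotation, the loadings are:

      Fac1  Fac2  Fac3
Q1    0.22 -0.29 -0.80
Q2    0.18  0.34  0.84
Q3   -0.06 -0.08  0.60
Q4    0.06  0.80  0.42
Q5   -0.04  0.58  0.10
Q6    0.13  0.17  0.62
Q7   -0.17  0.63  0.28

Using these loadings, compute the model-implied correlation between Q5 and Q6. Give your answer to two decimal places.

0.16

r̂ = Σ λ_i·λ_j across factors = (-0.04)(0.13) + (0.58)(0.17) + (0.10)(0.62)
  = -0.0052 +0.0986 +0.0620 = 0.1554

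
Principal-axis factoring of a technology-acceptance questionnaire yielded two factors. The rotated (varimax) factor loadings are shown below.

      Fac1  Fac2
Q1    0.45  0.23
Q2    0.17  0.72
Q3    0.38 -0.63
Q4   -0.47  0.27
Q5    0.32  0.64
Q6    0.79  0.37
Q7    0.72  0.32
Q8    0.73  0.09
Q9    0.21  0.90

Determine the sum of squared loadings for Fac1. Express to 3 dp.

2.419

SS loadings for Fac1 = 0.45² + 0.17² + 0.38² + (-0.47)² + 0.32² + 0.79² + 0.72² + 0.73² + 0.21² = 0.2025 + 0.0289 + 0.1444 + 0.2209 + 0.1024 + 0.6241 + 0.5184 + 0.5329 + 0.0441 = 2.4186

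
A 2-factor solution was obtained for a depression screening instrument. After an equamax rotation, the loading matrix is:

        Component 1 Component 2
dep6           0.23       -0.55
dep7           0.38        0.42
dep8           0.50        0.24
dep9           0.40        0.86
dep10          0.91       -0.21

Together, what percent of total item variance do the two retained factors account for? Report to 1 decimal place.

Communalities: 0.3554, 0.3208, 0.3076, 0.8996, 0.8722; Σh² = 2.7556.
Total variance with 5 standardized items is 5, so the solution explains 2.7556/5 = 0.5511 = 55.11%.

55.1%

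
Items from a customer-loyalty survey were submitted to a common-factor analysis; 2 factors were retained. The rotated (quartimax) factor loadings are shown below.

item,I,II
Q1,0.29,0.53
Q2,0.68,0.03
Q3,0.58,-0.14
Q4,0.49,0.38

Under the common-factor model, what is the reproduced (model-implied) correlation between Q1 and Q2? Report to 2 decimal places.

r̂ = Σ λ_i·λ_j across factors = (0.29)(0.68) + (0.53)(0.03)
  = +0.1972 +0.0159 = 0.2131

0.21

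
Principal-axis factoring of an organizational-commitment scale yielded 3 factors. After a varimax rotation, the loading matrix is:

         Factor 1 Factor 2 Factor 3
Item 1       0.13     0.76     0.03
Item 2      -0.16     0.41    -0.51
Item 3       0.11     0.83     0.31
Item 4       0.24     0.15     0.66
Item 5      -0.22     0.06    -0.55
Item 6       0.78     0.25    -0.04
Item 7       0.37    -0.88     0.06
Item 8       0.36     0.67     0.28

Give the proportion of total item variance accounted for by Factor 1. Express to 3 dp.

SS loadings for Factor 1 = 0.13² + (-0.16)² + 0.11² + 0.24² + (-0.22)² + 0.78² + 0.37² + 0.36² = 1.0355
Proportion of variance = 1.0355 / 8 = 0.1294.

0.129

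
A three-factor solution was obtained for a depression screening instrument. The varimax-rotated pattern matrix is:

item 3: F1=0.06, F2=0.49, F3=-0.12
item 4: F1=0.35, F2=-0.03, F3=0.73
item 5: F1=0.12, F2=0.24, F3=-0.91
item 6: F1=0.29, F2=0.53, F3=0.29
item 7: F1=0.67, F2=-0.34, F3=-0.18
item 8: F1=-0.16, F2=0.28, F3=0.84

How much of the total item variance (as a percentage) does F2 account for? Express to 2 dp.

SS loadings for F2 = 0.49² + (-0.03)² + 0.24² + 0.53² + (-0.34)² + 0.28² = 0.7735
With 6 standardized items, total variance = 6. Proportion = 0.7735/6 = 0.1289 → 12.89%.

12.89%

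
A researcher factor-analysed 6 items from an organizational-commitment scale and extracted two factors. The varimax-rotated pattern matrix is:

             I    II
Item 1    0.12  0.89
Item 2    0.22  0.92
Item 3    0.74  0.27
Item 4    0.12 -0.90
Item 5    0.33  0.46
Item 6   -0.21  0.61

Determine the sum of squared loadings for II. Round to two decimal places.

3.11

SS loadings for II = 0.89² + 0.92² + 0.27² + (-0.90)² + 0.46² + 0.61² = 0.7921 + 0.8464 + 0.0729 + 0.8100 + 0.2116 + 0.3721 = 3.1051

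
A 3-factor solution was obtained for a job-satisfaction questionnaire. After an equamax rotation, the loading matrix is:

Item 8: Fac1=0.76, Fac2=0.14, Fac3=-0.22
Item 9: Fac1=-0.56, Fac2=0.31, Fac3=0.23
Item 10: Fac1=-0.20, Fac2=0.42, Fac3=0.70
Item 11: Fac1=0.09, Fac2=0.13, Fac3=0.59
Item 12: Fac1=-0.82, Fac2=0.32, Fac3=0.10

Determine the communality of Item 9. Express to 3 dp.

h² = (-0.56)² + 0.31² + 0.23² = 0.3136 + 0.0961 + 0.0529 = 0.4626

0.463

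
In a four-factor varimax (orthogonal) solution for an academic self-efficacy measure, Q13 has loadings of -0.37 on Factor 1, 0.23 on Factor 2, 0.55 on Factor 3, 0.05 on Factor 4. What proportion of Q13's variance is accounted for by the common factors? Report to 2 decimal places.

h² = (-0.37)² + 0.23² + 0.55² + 0.05² = 0.1369 + 0.0529 + 0.3025 + 0.0025 = 0.4948

0.49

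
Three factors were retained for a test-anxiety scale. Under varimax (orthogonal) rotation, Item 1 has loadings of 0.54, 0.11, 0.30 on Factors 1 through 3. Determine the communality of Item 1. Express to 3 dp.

h² = 0.54² + 0.11² + 0.30² = 0.2916 + 0.0121 + 0.0900 = 0.3937

0.394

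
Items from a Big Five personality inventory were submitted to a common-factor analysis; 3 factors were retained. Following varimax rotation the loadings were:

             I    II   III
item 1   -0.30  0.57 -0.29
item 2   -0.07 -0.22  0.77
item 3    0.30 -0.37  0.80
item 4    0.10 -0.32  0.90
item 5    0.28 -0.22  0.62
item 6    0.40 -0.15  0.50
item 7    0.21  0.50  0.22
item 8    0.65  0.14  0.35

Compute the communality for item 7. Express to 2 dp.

0.34

h² = 0.21² + 0.50² + 0.22² = 0.0441 + 0.2500 + 0.0484 = 0.3425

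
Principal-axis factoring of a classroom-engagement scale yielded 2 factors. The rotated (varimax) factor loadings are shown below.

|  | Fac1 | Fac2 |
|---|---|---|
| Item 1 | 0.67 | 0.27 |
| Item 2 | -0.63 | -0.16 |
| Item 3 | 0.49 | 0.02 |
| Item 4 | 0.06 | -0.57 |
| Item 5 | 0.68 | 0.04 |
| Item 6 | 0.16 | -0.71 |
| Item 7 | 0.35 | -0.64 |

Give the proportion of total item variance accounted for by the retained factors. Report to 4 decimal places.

0.4342

Communalities: 0.5218, 0.4225, 0.2405, 0.3285, 0.4640, 0.5297, 0.5321; Σh² = 3.0391.
Total variance with 7 standardized items is 7, so the solution explains 3.0391/7 = 0.4342.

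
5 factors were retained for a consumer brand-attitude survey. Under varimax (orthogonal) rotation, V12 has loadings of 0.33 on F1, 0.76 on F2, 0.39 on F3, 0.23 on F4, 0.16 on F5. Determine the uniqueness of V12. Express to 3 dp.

h² = 0.33² + 0.76² + 0.39² + 0.23² + 0.16² = 0.1089 + 0.5776 + 0.1521 + 0.0529 + 0.0256 = 0.9171
Uniqueness u² = 1 − h² = 1 − 0.9171 = 0.0829

0.083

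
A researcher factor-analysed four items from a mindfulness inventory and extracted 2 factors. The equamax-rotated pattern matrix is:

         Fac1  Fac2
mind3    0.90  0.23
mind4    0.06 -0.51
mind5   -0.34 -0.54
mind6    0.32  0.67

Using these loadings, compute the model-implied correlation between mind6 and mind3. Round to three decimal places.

0.442

r̂ = Σ λ_i·λ_j across factors = (0.32)(0.90) + (0.67)(0.23)
  = +0.2880 +0.1541 = 0.4421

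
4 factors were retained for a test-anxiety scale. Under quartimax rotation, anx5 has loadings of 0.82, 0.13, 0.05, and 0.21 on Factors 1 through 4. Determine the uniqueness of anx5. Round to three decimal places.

h² = 0.82² + 0.13² + 0.05² + 0.21² = 0.6724 + 0.0169 + 0.0025 + 0.0441 = 0.7359
Uniqueness u² = 1 − h² = 1 − 0.7359 = 0.2641

0.264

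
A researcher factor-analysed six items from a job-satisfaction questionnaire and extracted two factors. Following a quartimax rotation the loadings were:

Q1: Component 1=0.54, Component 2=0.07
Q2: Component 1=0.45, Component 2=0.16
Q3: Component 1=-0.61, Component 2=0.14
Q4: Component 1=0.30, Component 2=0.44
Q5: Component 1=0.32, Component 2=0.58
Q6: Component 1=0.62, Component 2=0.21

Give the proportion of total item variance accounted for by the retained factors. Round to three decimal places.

SS loadings by factor: 1.4430, 0.6242; total = 2.0672.
Total variance with 6 standardized items is 6, so the solution explains 2.0672/6 = 0.3445.

0.345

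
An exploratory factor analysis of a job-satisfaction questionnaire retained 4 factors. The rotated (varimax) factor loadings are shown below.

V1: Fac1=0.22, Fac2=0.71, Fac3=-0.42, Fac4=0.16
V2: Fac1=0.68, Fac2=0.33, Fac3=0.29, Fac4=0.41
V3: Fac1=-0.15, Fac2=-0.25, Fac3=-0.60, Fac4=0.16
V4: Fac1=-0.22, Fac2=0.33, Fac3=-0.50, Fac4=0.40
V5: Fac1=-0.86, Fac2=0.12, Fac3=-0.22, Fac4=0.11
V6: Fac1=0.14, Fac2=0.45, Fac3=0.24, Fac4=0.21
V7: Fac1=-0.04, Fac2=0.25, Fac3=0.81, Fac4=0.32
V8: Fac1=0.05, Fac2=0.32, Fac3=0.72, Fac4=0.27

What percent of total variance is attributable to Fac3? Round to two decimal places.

SS loadings for Fac3 = (-0.42)² + 0.29² + (-0.60)² + (-0.50)² + (-0.22)² + 0.24² + 0.81² + 0.72² = 2.1510
With 8 standardized items, total variance = 8. Proportion = 2.1510/8 = 0.2689 → 26.89%.

26.89%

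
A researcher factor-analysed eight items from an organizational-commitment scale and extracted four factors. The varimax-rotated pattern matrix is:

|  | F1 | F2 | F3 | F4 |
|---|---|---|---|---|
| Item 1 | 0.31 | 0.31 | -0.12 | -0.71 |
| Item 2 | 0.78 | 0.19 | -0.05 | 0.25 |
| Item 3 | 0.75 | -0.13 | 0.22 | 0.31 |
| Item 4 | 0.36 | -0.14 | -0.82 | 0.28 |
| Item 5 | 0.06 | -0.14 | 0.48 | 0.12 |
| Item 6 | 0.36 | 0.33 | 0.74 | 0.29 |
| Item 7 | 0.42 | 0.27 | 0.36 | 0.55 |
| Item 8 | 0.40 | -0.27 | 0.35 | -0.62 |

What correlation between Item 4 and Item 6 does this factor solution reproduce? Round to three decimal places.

r̂ = Σ λ_i·λ_j across factors = (0.36)(0.36) + (-0.14)(0.33) + (-0.82)(0.74) + (0.28)(0.29)
  = +0.1296 -0.0462 -0.6068 +0.0812 = -0.4422

-0.442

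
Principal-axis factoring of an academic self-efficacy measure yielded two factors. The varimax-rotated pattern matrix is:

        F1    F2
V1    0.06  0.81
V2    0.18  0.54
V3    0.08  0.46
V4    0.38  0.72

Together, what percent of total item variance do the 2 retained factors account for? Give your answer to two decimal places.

Communalities: 0.6597, 0.3240, 0.2180, 0.6628; Σh² = 1.8645.
Total variance with 4 standardized items is 4, so the solution explains 1.8645/4 = 0.4661 = 46.61%.

46.61%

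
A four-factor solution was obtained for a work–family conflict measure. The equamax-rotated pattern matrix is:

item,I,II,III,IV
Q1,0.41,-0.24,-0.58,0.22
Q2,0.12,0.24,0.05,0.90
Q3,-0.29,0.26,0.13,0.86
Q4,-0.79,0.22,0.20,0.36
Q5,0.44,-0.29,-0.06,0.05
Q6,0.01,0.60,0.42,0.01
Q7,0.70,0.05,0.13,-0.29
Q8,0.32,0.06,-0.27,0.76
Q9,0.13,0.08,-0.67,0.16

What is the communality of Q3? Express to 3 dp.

h² = (-0.29)² + 0.26² + 0.13² + 0.86² = 0.0841 + 0.0676 + 0.0169 + 0.7396 = 0.9082

0.908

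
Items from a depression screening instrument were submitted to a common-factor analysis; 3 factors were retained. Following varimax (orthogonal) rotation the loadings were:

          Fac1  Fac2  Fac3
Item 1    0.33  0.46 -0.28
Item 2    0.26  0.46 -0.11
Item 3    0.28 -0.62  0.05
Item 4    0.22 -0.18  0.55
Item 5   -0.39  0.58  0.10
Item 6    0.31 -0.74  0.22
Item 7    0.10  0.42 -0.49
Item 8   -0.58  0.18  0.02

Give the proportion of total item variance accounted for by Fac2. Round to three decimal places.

0.242

SS loadings for Fac2 = 0.46² + 0.46² + (-0.62)² + (-0.18)² + 0.58² + (-0.74)² + 0.42² + 0.18² = 1.9328
Proportion of variance = 1.9328 / 8 = 0.2416.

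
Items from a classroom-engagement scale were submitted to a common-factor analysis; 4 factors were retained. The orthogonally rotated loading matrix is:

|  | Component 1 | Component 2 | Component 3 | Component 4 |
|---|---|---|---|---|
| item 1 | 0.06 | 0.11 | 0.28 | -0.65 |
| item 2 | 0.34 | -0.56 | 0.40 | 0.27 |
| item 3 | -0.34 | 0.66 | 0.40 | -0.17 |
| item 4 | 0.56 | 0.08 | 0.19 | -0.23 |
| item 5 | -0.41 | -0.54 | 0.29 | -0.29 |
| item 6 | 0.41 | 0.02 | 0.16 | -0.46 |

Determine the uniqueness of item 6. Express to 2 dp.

h² = 0.41² + 0.02² + 0.16² + (-0.46)² = 0.1681 + 0.0004 + 0.0256 + 0.2116 = 0.4057
Uniqueness u² = 1 − h² = 1 − 0.4057 = 0.5943

0.59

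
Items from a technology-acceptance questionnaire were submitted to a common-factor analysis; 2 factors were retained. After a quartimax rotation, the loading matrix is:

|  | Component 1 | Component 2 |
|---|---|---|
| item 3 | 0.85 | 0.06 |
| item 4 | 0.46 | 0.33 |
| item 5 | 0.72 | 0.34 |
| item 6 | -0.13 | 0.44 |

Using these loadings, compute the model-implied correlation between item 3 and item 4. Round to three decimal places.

r̂ = Σ λ_i·λ_j across factors = (0.85)(0.46) + (0.06)(0.33)
  = +0.3910 +0.0198 = 0.4108

0.411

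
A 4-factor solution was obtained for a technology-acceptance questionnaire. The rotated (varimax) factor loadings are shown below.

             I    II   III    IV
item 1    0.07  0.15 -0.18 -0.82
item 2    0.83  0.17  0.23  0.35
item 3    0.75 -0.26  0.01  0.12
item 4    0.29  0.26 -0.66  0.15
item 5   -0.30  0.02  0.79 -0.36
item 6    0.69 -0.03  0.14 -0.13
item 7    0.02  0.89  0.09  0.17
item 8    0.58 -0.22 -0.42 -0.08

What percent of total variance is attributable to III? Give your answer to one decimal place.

SS loadings for III = (-0.18)² + 0.23² + 0.01² + (-0.66)² + 0.79² + 0.14² + 0.09² + (-0.42)² = 1.3492
With 8 standardized items, total variance = 8. Proportion = 1.3492/8 = 0.1687 → 16.87%.

16.9%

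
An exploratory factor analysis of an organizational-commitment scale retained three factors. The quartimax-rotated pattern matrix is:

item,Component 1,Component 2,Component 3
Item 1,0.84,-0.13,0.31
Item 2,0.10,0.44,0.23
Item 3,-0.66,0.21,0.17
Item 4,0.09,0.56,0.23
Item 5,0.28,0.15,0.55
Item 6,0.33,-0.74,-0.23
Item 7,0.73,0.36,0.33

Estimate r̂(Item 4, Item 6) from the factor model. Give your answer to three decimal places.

-0.438

r̂ = Σ λ_i·λ_j across factors = (0.09)(0.33) + (0.56)(-0.74) + (0.23)(-0.23)
  = +0.0297 -0.4144 -0.0529 = -0.4376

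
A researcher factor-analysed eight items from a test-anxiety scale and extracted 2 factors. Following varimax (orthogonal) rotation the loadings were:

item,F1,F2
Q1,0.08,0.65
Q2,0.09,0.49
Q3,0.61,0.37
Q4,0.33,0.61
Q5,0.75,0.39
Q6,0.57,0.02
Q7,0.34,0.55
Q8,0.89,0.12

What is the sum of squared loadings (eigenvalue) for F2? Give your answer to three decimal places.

SS loadings for F2 = 0.65² + 0.49² + 0.37² + 0.61² + 0.39² + 0.02² + 0.55² + 0.12² = 0.4225 + 0.2401 + 0.1369 + 0.3721 + 0.1521 + 0.0004 + 0.3025 + 0.0144 = 1.6410

1.641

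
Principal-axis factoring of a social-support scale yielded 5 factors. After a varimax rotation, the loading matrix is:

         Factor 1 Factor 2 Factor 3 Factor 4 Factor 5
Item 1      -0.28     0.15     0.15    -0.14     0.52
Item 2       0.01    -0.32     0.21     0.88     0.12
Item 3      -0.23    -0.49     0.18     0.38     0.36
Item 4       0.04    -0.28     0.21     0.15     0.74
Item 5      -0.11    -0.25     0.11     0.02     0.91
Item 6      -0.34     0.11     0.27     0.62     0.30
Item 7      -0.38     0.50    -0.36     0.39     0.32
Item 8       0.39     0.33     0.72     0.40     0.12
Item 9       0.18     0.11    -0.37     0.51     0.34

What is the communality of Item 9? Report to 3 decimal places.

h² = 0.18² + 0.11² + (-0.37)² + 0.51² + 0.34² = 0.0324 + 0.0121 + 0.1369 + 0.2601 + 0.1156 = 0.5571

0.557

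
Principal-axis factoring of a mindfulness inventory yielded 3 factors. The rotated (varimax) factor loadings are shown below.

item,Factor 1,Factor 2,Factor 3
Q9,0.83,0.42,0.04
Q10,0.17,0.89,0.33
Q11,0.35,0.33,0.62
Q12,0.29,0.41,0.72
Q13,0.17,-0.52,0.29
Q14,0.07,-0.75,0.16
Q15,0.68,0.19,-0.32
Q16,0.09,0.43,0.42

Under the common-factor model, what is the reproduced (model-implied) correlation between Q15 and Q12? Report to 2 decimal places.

r̂ = Σ λ_i·λ_j across factors = (0.68)(0.29) + (0.19)(0.41) + (-0.32)(0.72)
  = +0.1972 +0.0779 -0.2304 = 0.0447

0.04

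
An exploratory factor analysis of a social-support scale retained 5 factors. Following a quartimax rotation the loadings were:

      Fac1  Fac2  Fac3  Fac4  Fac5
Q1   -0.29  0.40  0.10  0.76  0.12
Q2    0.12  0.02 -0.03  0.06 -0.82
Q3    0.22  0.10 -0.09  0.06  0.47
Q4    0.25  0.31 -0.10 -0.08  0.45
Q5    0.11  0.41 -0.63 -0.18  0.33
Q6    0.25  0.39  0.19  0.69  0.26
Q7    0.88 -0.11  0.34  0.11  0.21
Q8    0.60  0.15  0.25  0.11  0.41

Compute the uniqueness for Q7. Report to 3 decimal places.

0.042

h² = 0.88² + (-0.11)² + 0.34² + 0.11² + 0.21² = 0.7744 + 0.0121 + 0.1156 + 0.0121 + 0.0441 = 0.9583
Uniqueness u² = 1 − h² = 1 − 0.9583 = 0.0417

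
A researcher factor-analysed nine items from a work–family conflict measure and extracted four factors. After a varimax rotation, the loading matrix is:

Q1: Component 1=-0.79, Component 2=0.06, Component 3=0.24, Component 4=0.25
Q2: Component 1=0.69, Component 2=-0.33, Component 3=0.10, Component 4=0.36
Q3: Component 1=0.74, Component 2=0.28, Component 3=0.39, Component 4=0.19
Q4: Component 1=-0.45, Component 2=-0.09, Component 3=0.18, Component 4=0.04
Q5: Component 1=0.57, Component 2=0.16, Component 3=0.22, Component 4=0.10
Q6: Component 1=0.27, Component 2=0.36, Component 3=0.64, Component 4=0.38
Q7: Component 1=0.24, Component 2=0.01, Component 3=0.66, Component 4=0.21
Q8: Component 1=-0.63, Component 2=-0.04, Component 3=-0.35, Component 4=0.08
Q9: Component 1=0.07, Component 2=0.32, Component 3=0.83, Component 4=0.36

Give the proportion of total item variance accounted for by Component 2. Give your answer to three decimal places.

SS loadings for Component 2 = 0.06² + (-0.33)² + 0.28² + (-0.09)² + 0.16² + 0.36² + 0.01² + (-0.04)² + 0.32² = 0.4583
Proportion of variance = 0.4583 / 9 = 0.0509.

0.051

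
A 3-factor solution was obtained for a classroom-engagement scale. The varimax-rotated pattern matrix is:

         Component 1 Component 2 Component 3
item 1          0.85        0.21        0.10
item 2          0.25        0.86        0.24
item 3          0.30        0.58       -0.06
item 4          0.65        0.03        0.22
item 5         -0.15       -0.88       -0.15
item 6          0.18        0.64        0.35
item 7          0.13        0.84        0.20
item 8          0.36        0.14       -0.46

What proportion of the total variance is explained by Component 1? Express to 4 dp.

SS loadings for Component 1 = 0.85² + 0.25² + 0.30² + 0.65² + (-0.15)² + 0.18² + 0.13² + 0.36² = 1.4989
Proportion of variance = 1.4989 / 8 = 0.1874.

0.1874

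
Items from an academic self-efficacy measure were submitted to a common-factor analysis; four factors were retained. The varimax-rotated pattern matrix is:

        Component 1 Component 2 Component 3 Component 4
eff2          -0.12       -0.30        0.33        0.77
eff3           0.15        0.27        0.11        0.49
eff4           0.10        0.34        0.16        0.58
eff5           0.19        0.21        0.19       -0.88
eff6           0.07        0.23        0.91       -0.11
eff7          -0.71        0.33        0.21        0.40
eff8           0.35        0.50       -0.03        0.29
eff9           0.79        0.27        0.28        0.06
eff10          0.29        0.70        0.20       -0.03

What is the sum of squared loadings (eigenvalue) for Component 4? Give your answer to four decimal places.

2.2045

SS loadings for Component 4 = 0.77² + 0.49² + 0.58² + (-0.88)² + (-0.11)² + 0.40² + 0.29² + 0.06² + (-0.03)² = 0.5929 + 0.2401 + 0.3364 + 0.7744 + 0.0121 + 0.1600 + 0.0841 + 0.0036 + 0.0009 = 2.2045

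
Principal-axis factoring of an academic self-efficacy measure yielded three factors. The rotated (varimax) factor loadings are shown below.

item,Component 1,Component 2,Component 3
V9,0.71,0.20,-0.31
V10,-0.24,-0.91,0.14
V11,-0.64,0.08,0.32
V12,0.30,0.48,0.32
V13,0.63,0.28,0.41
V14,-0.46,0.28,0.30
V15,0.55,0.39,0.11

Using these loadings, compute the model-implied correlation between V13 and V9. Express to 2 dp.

0.38

r̂ = Σ λ_i·λ_j across factors = (0.63)(0.71) + (0.28)(0.20) + (0.41)(-0.31)
  = +0.4473 +0.0560 -0.1271 = 0.3762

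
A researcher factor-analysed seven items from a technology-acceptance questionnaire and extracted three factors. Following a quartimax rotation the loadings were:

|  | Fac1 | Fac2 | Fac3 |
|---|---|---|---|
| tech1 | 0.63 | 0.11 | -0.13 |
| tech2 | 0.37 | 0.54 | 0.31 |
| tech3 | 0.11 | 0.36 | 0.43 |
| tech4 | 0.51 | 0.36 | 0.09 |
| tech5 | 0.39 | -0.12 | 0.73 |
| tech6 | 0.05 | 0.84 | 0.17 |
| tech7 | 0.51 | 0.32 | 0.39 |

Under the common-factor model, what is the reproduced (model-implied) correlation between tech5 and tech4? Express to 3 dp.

0.221

r̂ = Σ λ_i·λ_j across factors = (0.39)(0.51) + (-0.12)(0.36) + (0.73)(0.09)
  = +0.1989 -0.0432 +0.0657 = 0.2214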